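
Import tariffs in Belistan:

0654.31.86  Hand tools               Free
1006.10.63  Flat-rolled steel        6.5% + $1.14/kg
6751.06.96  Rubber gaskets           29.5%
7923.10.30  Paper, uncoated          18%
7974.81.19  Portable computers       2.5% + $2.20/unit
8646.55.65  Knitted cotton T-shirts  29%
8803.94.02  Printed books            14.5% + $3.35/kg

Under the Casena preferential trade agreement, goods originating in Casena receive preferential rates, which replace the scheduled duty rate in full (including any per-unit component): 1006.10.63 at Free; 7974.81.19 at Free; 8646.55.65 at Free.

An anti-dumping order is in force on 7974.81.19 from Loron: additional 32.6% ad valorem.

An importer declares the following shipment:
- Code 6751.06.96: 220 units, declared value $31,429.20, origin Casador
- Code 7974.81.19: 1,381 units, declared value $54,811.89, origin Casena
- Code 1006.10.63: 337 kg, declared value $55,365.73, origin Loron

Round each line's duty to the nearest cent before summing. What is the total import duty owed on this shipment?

Line 1 (6751.06.96, Casador, 220 units, $31,429.20):
Base rate for 6751.06.96 is 29.5%.
Duty = $31,429.20 × 29.5% = $9,271.61.
Line 2 (7974.81.19, Casena, 1,381 units, $54,811.89):
Base rate for 7974.81.19 is 2.5% + $2.20/unit.
Origin Casena qualifies under the Belistan–Casena agreement and 7974.81.19 is covered: preferential rate Free applies instead.
The additional-duty order on 7974.81.19 targets Loron, not Casena; it does not apply.
Duty = $54,811.89 × 0% = $0.00.
Line 3 (1006.10.63, Loron, 337 kg, $55,365.73):
Base rate for 1006.10.63 is 6.5% + $1.14/kg.
1006.10.63 has an FTA preferential rate, but origin Loron is not Casena; base rate stands.
Duty = $55,365.73 × 6.5% + 337 × $1.14 = $3,982.95.
Total = $9,271.61 + $0.00 + $3,982.95 = $13,254.56.

$13,254.56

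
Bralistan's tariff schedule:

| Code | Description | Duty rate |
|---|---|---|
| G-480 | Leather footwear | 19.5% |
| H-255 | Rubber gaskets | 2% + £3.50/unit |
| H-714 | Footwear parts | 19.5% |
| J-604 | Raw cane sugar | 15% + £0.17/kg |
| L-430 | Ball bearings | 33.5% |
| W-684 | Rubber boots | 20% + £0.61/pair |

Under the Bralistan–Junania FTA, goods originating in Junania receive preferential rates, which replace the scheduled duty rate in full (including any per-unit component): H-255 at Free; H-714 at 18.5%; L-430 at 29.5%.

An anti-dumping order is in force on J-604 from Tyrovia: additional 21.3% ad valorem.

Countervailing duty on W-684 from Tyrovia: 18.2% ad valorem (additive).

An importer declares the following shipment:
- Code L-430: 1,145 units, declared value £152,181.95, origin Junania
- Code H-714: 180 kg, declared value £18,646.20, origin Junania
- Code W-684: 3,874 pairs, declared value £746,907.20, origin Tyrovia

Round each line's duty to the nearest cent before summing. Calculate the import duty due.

£336,024.92

Line 1 (L-430, Junania, 1,145 units, £152,181.95):
Base rate for L-430 is 33.5%.
Origin Junania qualifies under the Bralistan–Junania agreement and L-430 is covered: preferential rate 29.5% applies instead.
Duty = £152,181.95 × 29.5% = £44,893.68.
Line 2 (H-714, Junania, 180 kg, £18,646.20):
Base rate for H-714 is 19.5%.
Origin Junania qualifies under the Bralistan–Junania agreement and H-714 is covered: preferential rate 18.5% applies instead.
Duty = £18,646.20 × 18.5% = £3,449.55.
Line 3 (W-684, Tyrovia, 3,874 pairs, £746,907.20):
Base rate for W-684 is 20% + £0.61/pair.
Additional duty on W-684 from Tyrovia: +18.2%. Applied ad valorem rate: 20% + 18.2% = 38.2%.
Duty = £746,907.20 × 38.2% + 3,874 × £0.61 = £287,681.69.
Total = £44,893.68 + £3,449.55 + £287,681.69 = £336,024.92.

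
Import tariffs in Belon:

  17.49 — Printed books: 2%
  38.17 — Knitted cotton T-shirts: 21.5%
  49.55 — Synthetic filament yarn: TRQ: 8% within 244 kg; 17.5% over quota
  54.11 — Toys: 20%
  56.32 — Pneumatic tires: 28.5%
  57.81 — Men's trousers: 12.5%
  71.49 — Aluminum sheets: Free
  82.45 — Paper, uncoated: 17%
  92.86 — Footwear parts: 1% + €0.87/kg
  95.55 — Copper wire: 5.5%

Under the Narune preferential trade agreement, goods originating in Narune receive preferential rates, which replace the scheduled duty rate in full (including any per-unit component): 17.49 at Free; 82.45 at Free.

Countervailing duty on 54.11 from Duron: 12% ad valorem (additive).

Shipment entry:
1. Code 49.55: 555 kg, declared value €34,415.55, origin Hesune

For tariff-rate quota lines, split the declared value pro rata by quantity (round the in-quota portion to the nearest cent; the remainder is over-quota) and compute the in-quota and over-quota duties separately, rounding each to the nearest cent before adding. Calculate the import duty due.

Line 1 (49.55, Hesune, 555 kg, €34,415.55):
Code 49.55 is under a tariff-rate quota (threshold 244 kg). In-quota: 244 kg at 8%; over-quota: 311 kg at 17.5%.
Pro-rata value split: in-quota = €34,415.55 × 244/555 = €15,130.44; over-quota = €34,415.55 − €15,130.44 = €19,285.11.
In-quota duty = €15,130.44 × 8% = €1,210.44. Over-quota duty = €19,285.11 × 17.5% = €3,374.89.
Line duty = €1,210.44 + €3,374.89 = €4,585.33.

€4,585.33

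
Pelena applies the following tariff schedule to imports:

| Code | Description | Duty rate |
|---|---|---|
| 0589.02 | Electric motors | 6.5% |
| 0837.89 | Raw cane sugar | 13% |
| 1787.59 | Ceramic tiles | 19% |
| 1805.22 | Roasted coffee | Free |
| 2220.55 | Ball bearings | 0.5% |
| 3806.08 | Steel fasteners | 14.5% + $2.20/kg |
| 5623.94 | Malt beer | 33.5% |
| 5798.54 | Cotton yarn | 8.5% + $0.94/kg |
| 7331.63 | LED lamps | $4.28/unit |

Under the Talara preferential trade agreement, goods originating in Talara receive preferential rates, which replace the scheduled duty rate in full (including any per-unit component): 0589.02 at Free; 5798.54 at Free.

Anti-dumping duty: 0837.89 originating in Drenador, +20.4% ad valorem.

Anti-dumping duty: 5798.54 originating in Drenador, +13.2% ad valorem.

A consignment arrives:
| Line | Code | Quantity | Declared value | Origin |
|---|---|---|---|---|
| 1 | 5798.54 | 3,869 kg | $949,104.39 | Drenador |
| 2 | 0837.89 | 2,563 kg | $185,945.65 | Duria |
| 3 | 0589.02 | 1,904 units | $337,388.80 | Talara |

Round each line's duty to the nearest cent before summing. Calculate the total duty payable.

$233,765.44

Line 1 (5798.54, Drenador, 3,869 kg, $949,104.39):
Base rate for 5798.54 is 8.5% + $0.94/kg.
5798.54 has an FTA preferential rate, but origin Drenador is not Talara; base rate stands.
Additional duty on 5798.54 from Drenador: +13.2%. Applied ad valorem rate: 8.5% + 13.2% = 21.7%.
Duty = $949,104.39 × 21.7% + 3,869 × $0.94 = $209,592.51.
Line 2 (0837.89, Duria, 2,563 kg, $185,945.65):
Base rate for 0837.89 is 13%.
The additional-duty order on 0837.89 targets Drenador, not Duria; it does not apply.
Duty = $185,945.65 × 13% = $24,172.93.
Line 3 (0589.02, Talara, 1,904 units, $337,388.80):
Base rate for 0589.02 is 6.5%.
Origin Talara qualifies under the Pelena–Talara agreement and 0589.02 is covered: preferential rate Free applies instead.
Duty = $337,388.80 × 0% = $0.00.
Total = $209,592.51 + $24,172.93 + $0.00 = $233,765.44.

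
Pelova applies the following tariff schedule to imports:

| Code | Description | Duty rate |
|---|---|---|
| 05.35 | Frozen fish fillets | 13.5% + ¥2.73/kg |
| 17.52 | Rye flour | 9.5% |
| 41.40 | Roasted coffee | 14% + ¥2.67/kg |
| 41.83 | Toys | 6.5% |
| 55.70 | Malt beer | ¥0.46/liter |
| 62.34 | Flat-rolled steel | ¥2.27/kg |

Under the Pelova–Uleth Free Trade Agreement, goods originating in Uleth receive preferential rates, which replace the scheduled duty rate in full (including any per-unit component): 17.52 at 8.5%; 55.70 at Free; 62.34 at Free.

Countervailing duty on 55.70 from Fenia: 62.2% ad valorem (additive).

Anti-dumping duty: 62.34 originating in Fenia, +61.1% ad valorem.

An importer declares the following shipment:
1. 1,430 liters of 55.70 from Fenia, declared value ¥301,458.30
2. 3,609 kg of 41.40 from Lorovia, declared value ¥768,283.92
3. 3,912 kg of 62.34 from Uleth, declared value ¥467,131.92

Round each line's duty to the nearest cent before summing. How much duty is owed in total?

Line 1 (55.70, Fenia, 1,430 liters, ¥301,458.30):
Base rate for 55.70 is ¥0.46/liter.
55.70 has an FTA preferential rate, but origin Fenia is not Uleth; base rate stands.
Additional duty on 55.70 from Fenia: +62.2% ad valorem. Applied ad valorem rate = 62.2%.
Duty = ¥301,458.30 × 62.2% + 1,430 × ¥0.46 = ¥188,164.86.
Line 2 (41.40, Lorovia, 3,609 kg, ¥768,283.92):
Base rate for 41.40 is 14% + ¥2.67/kg.
Duty = ¥768,283.92 × 14% + 3,609 × ¥2.67 = ¥117,195.78.
Line 3 (62.34, Uleth, 3,912 kg, ¥467,131.92):
Base rate for 62.34 is ¥2.27/kg.
Origin Uleth qualifies under the Pelova–Uleth agreement and 62.34 is covered: preferential rate Free applies instead.
The additional-duty order on 62.34 targets Fenia, not Uleth; it does not apply.
Duty = ¥467,131.92 × 0% = ¥0.00.
Total = ¥188,164.86 + ¥117,195.78 + ¥0.00 = ¥305,360.64.

¥305,360.64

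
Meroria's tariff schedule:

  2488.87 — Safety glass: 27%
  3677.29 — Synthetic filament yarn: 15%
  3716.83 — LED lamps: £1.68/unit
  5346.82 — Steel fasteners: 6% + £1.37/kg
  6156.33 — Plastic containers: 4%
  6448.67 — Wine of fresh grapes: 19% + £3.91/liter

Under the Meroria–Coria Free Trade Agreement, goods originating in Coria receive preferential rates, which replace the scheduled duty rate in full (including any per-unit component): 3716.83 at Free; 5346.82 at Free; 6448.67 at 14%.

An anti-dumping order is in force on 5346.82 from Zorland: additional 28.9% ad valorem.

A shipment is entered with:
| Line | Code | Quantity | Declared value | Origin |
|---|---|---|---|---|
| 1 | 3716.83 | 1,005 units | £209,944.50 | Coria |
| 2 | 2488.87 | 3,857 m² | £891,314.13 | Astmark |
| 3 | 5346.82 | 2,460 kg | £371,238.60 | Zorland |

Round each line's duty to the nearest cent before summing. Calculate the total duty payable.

Line 1 (3716.83, Coria, 1,005 units, £209,944.50):
Base rate for 3716.83 is £1.68/unit.
Origin Coria qualifies under the Meroria–Coria agreement and 3716.83 is covered: preferential rate Free applies instead.
Duty = £209,944.50 × 0% = £0.00.
Line 2 (2488.87, Astmark, 3,857 m², £891,314.13):
Base rate for 2488.87 is 27%.
Duty = £891,314.13 × 27% = £240,654.82.
Line 3 (5346.82, Zorland, 2,460 kg, £371,238.60):
Base rate for 5346.82 is 6% + £1.37/kg.
5346.82 has an FTA preferential rate, but origin Zorland is not Coria; base rate stands.
Additional duty on 5346.82 from Zorland: +28.9%. Applied ad valorem rate: 6% + 28.9% = 34.9%.
Duty = £371,238.60 × 34.9% + 2,460 × £1.37 = £132,932.47.
Total = £0.00 + £240,654.82 + £132,932.47 = £373,587.29.

£373,587.29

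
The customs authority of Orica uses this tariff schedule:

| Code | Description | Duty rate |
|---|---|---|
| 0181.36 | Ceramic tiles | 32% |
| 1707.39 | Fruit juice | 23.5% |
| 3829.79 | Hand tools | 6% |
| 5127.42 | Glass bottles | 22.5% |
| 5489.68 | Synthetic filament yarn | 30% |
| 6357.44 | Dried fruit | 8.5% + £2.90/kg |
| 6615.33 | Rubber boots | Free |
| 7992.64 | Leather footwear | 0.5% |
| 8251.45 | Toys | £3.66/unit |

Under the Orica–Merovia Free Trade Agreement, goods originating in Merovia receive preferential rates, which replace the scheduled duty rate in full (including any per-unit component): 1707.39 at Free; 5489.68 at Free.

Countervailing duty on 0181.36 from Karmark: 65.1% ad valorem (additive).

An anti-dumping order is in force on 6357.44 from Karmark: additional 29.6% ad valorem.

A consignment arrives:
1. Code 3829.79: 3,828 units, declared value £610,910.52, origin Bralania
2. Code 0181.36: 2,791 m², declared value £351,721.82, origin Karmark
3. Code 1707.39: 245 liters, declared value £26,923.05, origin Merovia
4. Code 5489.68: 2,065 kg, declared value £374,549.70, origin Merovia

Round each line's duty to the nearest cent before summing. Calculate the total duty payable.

Line 1 (3829.79, Bralania, 3,828 units, £610,910.52):
Base rate for 3829.79 is 6%.
Duty = £610,910.52 × 6% = £36,654.63.
Line 2 (0181.36, Karmark, 2,791 m², £351,721.82):
Base rate for 0181.36 is 32%.
Additional duty on 0181.36 from Karmark: +65.1%. Applied ad valorem rate: 32% + 65.1% = 97.1%.
Duty = £351,721.82 × 97.1% = £341,521.89.
Line 3 (1707.39, Merovia, 245 liters, £26,923.05):
Base rate for 1707.39 is 23.5%.
Origin Merovia qualifies under the Orica–Merovia agreement and 1707.39 is covered: preferential rate Free applies instead.
Duty = £26,923.05 × 0% = £0.00.
Line 4 (5489.68, Merovia, 2,065 kg, £374,549.70):
Base rate for 5489.68 is 30%.
Origin Merovia qualifies under the Orica–Merovia agreement and 5489.68 is covered: preferential rate Free applies instead.
Duty = £374,549.70 × 0% = £0.00.
Total = £36,654.63 + £341,521.89 + £0.00 + £0.00 = £378,176.52.

£378,176.52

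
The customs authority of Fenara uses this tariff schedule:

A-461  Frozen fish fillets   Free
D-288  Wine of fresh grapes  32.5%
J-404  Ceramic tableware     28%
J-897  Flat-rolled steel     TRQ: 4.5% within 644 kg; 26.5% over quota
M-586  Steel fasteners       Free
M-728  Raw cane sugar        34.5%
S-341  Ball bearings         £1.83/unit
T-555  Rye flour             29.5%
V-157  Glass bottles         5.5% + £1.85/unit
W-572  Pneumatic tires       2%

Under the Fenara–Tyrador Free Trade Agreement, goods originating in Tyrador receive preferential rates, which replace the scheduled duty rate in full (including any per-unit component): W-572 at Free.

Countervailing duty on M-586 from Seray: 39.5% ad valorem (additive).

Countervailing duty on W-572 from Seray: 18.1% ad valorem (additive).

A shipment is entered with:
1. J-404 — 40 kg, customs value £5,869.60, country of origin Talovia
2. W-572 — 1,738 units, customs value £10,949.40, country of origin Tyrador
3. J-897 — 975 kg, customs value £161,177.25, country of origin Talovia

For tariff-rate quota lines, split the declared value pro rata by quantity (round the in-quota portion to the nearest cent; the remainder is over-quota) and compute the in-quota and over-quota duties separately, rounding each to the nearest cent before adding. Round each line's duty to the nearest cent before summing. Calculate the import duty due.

£20,934.34

Line 1 (J-404, Talovia, 40 kg, £5,869.60):
Base rate for J-404 is 28%.
Duty = £5,869.60 × 28% = £1,643.49.
Line 2 (W-572, Tyrador, 1,738 units, £10,949.40):
Base rate for W-572 is 2%.
Origin Tyrador qualifies under the Fenara–Tyrador agreement and W-572 is covered: preferential rate Free applies instead.
The additional-duty order on W-572 targets Seray, not Tyrador; it does not apply.
Duty = £10,949.40 × 0% = £0.00.
Line 3 (J-897, Talovia, 975 kg, £161,177.25):
Code J-897 is under a tariff-rate quota (threshold 644 kg). In-quota: 644 kg at 4.5%; over-quota: 331 kg at 26.5%.
Pro-rata value split: in-quota = £161,177.25 × 644/975 = £106,459.64; over-quota = £161,177.25 − £106,459.64 = £54,717.61.
In-quota duty = £106,459.64 × 4.5% = £4,790.68. Over-quota duty = £54,717.61 × 26.5% = £14,500.17.
Line duty = £4,790.68 + £14,500.17 = £19,290.85.
Total = £1,643.49 + £0.00 + £19,290.85 = £20,934.34.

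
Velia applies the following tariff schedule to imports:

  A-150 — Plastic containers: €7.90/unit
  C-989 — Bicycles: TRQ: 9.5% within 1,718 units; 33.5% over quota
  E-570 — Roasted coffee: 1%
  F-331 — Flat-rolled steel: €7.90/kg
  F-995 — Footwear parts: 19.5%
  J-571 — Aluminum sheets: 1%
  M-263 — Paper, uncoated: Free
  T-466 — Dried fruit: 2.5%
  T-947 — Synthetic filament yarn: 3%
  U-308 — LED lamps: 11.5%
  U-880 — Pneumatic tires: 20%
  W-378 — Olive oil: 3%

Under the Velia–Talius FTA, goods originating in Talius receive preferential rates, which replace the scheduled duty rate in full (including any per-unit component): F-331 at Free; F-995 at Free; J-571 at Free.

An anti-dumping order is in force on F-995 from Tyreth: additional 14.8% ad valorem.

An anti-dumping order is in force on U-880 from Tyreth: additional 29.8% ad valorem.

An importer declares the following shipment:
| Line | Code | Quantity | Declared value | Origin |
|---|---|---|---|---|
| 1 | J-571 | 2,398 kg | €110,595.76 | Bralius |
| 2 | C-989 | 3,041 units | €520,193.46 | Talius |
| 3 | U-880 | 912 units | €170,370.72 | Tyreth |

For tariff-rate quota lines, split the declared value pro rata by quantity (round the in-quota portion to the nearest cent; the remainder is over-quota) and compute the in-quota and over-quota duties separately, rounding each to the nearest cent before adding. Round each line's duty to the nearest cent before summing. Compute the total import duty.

Line 1 (J-571, Bralius, 2,398 kg, €110,595.76):
Base rate for J-571 is 1%.
J-571 has an FTA preferential rate, but origin Bralius is not Talius; base rate stands.
Duty = €110,595.76 × 1% = €1,105.96.
Line 2 (C-989, Talius, 3,041 units, €520,193.46):
Code C-989 is under a tariff-rate quota (threshold 1,718 units). In-quota: 1,718 units at 9.5%; over-quota: 1,323 units at 33.5%.
Pro-rata value split: in-quota = €520,193.46 × 1,718/3,041 = €293,881.08; over-quota = €520,193.46 − €293,881.08 = €226,312.38.
In-quota duty = €293,881.08 × 9.5% = €27,918.70. Over-quota duty = €226,312.38 × 33.5% = €75,814.65.
Line duty = €27,918.70 + €75,814.65 = €103,733.35.
Line 3 (U-880, Tyreth, 912 units, €170,370.72):
Base rate for U-880 is 20%.
Additional duty on U-880 from Tyreth: +29.8%. Applied ad valorem rate: 20% + 29.8% = 49.8%.
Duty = €170,370.72 × 49.8% = €84,844.62.
Total = €1,105.96 + €103,733.35 + €84,844.62 = €189,683.93.

€189,683.93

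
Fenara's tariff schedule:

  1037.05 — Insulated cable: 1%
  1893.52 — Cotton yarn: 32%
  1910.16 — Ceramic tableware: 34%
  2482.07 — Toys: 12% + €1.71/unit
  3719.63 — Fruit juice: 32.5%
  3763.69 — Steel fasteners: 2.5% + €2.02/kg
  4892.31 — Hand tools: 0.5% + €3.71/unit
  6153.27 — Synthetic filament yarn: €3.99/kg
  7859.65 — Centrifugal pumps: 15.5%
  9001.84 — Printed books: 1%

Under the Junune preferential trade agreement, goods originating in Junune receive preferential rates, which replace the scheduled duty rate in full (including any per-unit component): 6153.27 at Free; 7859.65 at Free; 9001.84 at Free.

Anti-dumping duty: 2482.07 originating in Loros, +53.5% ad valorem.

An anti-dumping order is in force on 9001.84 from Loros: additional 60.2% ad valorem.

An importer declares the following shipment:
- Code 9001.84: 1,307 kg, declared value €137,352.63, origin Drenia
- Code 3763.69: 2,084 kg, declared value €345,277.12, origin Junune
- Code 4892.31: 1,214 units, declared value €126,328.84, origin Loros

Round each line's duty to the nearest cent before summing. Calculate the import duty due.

Line 1 (9001.84, Drenia, 1,307 kg, €137,352.63):
Base rate for 9001.84 is 1%.
9001.84 has an FTA preferential rate, but origin Drenia is not Junune; base rate stands.
The additional-duty order on 9001.84 targets Loros, not Drenia; it does not apply.
Duty = €137,352.63 × 1% = €1,373.53.
Line 2 (3763.69, Junune, 2,084 kg, €345,277.12):
Base rate for 3763.69 is 2.5% + €2.02/kg.
Origin Junune is the FTA partner but 3763.69 is not on the preference list; base rate stands.
Duty = €345,277.12 × 2.5% + 2,084 × €2.02 = €12,841.61.
Line 3 (4892.31, Loros, 1,214 units, €126,328.84):
Base rate for 4892.31 is 0.5% + €3.71/unit.
Duty = €126,328.84 × 0.5% + 1,214 × €3.71 = €5,135.58.
Total = €1,373.53 + €12,841.61 + €5,135.58 = €19,350.72.

€19,350.72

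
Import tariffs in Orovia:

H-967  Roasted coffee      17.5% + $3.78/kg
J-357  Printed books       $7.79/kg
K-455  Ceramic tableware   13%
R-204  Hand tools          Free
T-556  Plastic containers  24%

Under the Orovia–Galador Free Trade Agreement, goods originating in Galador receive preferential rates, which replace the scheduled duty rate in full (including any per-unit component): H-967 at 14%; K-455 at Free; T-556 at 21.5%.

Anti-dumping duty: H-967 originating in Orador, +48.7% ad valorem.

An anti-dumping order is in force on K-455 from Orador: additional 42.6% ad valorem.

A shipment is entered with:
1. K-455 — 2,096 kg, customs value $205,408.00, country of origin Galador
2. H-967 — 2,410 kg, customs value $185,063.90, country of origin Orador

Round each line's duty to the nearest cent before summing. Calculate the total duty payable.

$131,622.10

Line 1 (K-455, Galador, 2,096 kg, $205,408.00):
Base rate for K-455 is 13%.
Origin Galador qualifies under the Orovia–Galador agreement and K-455 is covered: preferential rate Free applies instead.
The additional-duty order on K-455 targets Orador, not Galador; it does not apply.
Duty = $205,408.00 × 0% = $0.00.
Line 2 (H-967, Orador, 2,410 kg, $185,063.90):
Base rate for H-967 is 17.5% + $3.78/kg.
H-967 has an FTA preferential rate, but origin Orador is not Galador; base rate stands.
Additional duty on H-967 from Orador: +48.7%. Applied ad valorem rate: 17.5% + 48.7% = 66.2%.
Duty = $185,063.90 × 66.2% + 2,410 × $3.78 = $131,622.10.
Total = $0.00 + $131,622.10 = $131,622.10.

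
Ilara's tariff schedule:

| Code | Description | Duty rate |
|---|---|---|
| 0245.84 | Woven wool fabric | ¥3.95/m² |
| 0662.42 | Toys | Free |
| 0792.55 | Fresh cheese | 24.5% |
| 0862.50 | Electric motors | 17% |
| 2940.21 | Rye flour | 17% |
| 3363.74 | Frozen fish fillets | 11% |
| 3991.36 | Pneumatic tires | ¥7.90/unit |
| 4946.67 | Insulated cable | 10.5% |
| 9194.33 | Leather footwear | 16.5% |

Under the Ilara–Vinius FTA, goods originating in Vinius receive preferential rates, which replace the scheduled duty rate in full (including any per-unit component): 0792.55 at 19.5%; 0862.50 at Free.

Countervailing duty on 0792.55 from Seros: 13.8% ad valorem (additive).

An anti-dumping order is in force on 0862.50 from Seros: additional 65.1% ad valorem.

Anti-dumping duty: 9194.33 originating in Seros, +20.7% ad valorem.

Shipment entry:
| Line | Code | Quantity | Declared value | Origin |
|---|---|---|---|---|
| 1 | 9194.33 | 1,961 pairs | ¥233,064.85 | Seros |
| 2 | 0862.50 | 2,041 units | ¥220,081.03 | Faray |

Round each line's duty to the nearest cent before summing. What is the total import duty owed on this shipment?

Line 1 (9194.33, Seros, 1,961 pairs, ¥233,064.85):
Base rate for 9194.33 is 16.5%.
Additional duty on 9194.33 from Seros: +20.7%. Applied ad valorem rate: 16.5% + 20.7% = 37.2%.
Duty = ¥233,064.85 × 37.2% = ¥86,700.12.
Line 2 (0862.50, Faray, 2,041 units, ¥220,081.03):
Base rate for 0862.50 is 17%.
0862.50 has an FTA preferential rate, but origin Faray is not Vinius; base rate stands.
The additional-duty order on 0862.50 targets Seros, not Faray; it does not apply.
Duty = ¥220,081.03 × 17% = ¥37,413.78.
Total = ¥86,700.12 + ¥37,413.78 = ¥124,113.90.

¥124,113.90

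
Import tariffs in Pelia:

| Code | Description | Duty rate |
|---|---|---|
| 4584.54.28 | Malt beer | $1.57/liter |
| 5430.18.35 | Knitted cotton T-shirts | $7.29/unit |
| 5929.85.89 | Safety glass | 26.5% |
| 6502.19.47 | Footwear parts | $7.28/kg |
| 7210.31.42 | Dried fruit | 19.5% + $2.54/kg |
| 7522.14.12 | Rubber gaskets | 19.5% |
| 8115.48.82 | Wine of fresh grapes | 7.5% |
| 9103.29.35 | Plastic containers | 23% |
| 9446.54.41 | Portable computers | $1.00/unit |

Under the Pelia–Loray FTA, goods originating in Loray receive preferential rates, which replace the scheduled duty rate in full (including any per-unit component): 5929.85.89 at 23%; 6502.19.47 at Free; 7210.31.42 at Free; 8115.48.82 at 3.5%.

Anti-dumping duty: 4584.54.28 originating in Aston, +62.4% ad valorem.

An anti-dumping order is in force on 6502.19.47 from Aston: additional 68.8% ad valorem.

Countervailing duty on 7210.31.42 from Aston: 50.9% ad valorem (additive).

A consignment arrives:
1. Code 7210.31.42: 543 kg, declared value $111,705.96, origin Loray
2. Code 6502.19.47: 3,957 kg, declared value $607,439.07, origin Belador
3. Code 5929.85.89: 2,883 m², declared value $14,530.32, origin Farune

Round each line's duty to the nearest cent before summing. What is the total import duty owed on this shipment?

$32,657.49

Line 1 (7210.31.42, Loray, 543 kg, $111,705.96):
Base rate for 7210.31.42 is 19.5% + $2.54/kg.
Origin Loray qualifies under the Pelia–Loray agreement and 7210.31.42 is covered: preferential rate Free applies instead.
The additional-duty order on 7210.31.42 targets Aston, not Loray; it does not apply.
Duty = $111,705.96 × 0% = $0.00.
Line 2 (6502.19.47, Belador, 3,957 kg, $607,439.07):
Base rate for 6502.19.47 is $7.28/kg.
6502.19.47 has an FTA preferential rate, but origin Belador is not Loray; base rate stands.
The additional-duty order on 6502.19.47 targets Aston, not Belador; it does not apply.
Duty = 3,957 × $7.28 = $28,806.96.
Line 3 (5929.85.89, Farune, 2,883 m², $14,530.32):
Base rate for 5929.85.89 is 26.5%.
5929.85.89 has an FTA preferential rate, but origin Farune is not Loray; base rate stands.
Duty = $14,530.32 × 26.5% = $3,850.53.
Total = $0.00 + $28,806.96 + $3,850.53 = $32,657.49.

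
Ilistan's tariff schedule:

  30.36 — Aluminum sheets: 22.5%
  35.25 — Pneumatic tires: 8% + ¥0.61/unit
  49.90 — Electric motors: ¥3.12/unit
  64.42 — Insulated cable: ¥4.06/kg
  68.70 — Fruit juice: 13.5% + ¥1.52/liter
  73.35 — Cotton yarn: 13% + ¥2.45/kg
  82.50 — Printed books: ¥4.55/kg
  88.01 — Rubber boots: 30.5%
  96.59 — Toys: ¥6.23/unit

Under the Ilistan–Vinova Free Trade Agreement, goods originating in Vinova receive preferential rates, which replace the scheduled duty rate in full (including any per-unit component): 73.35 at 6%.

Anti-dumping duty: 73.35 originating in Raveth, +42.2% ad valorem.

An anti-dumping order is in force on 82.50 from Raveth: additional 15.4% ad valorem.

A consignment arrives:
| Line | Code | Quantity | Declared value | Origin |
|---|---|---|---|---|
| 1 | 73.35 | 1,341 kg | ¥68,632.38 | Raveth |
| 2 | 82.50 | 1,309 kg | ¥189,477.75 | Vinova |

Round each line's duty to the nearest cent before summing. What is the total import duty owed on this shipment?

Line 1 (73.35, Raveth, 1,341 kg, ¥68,632.38):
Base rate for 73.35 is 13% + ¥2.45/kg.
73.35 has an FTA preferential rate, but origin Raveth is not Vinova; base rate stands.
Additional duty on 73.35 from Raveth: +42.2%. Applied ad valorem rate: 13% + 42.2% = 55.2%.
Duty = ¥68,632.38 × 55.2% + 1,341 × ¥2.45 = ¥41,170.52.
Line 2 (82.50, Vinova, 1,309 kg, ¥189,477.75):
Base rate for 82.50 is ¥4.55/kg.
Origin Vinova is the FTA partner but 82.50 is not on the preference list; base rate stands.
The additional-duty order on 82.50 targets Raveth, not Vinova; it does not apply.
Duty = 1,309 × ¥4.55 = ¥5,955.95.
Total = ¥41,170.52 + ¥5,955.95 = ¥47,126.47.

¥47,126.47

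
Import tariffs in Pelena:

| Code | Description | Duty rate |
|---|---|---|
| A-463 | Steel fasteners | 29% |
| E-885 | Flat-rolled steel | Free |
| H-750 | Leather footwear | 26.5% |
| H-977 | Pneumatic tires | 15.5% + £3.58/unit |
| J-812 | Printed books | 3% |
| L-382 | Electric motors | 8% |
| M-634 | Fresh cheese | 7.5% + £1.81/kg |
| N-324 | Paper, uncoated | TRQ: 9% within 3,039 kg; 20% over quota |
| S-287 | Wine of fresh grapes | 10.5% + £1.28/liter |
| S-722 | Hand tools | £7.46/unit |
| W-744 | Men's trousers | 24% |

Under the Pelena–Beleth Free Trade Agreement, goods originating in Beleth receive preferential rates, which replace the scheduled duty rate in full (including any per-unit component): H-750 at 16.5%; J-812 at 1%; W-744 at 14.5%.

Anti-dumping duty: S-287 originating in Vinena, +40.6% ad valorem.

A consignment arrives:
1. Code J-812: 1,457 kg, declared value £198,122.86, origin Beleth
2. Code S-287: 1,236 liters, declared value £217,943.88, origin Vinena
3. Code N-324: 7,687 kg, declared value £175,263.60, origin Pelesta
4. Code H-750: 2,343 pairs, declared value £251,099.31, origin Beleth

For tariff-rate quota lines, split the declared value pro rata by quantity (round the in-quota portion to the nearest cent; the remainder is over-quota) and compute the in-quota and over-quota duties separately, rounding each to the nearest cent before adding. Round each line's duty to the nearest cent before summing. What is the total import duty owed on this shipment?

£183,794.93

Line 1 (J-812, Beleth, 1,457 kg, £198,122.86):
Base rate for J-812 is 3%.
Origin Beleth qualifies under the Pelena–Beleth agreement and J-812 is covered: preferential rate 1% applies instead.
Duty = £198,122.86 × 1% = £1,981.23.
Line 2 (S-287, Vinena, 1,236 liters, £217,943.88):
Base rate for S-287 is 10.5% + £1.28/liter.
Additional duty on S-287 from Vinena: +40.6%. Applied ad valorem rate: 10.5% + 40.6% = 51.1%.
Duty = £217,943.88 × 51.1% + 1,236 × £1.28 = £112,951.40.
Line 3 (N-324, Pelesta, 7,687 kg, £175,263.60):
Code N-324 is under a tariff-rate quota (threshold 3,039 kg). In-quota: 3,039 kg at 9%; over-quota: 4,648 kg at 20%.
Pro-rata value split: in-quota = £175,263.60 × 3,039/7,687 = £69,289.20; over-quota = £175,263.60 − £69,289.20 = £105,974.40.
In-quota duty = £69,289.20 × 9% = £6,236.03. Over-quota duty = £105,974.40 × 20% = £21,194.88.
Line duty = £6,236.03 + £21,194.88 = £27,430.91.
Line 4 (H-750, Beleth, 2,343 pairs, £251,099.31):
Base rate for H-750 is 26.5%.
Origin Beleth qualifies under the Pelena–Beleth agreement and H-750 is covered: preferential rate 16.5% applies instead.
Duty = £251,099.31 × 16.5% = £41,431.39.
Total = £1,981.23 + £112,951.40 + £27,430.91 + £41,431.39 = £183,794.93.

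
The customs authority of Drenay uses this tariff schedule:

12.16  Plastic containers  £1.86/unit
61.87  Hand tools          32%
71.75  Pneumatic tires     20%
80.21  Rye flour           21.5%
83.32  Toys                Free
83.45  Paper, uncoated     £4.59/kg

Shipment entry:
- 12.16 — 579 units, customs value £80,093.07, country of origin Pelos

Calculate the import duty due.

£1,076.94

Line 1 (12.16, Pelos, 579 units, £80,093.07):
Base rate for 12.16 is £1.86/unit.
Duty = 579 × £1.86 = £1,076.94.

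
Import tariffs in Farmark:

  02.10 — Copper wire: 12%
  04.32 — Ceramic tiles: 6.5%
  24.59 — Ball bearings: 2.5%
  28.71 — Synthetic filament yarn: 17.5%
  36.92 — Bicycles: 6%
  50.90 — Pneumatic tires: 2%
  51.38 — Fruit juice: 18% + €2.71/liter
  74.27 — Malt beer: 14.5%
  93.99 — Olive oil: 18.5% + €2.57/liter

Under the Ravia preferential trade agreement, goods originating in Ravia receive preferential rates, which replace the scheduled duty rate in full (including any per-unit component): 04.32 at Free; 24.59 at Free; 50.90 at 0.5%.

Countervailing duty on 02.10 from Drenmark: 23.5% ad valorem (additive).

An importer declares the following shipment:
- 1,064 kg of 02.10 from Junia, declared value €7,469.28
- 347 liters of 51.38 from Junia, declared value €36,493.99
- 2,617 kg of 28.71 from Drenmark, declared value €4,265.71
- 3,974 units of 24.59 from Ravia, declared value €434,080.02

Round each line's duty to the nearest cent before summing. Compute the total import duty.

€9,152.10

Line 1 (02.10, Junia, 1,064 kg, €7,469.28):
Base rate for 02.10 is 12%.
The additional-duty order on 02.10 targets Drenmark, not Junia; it does not apply.
Duty = €7,469.28 × 12% = €896.31.
Line 2 (51.38, Junia, 347 liters, €36,493.99):
Base rate for 51.38 is 18% + €2.71/liter.
Duty = €36,493.99 × 18% + 347 × €2.71 = €7,509.29.
Line 3 (28.71, Drenmark, 2,617 kg, €4,265.71):
Base rate for 28.71 is 17.5%.
Duty = €4,265.71 × 17.5% = €746.50.
Line 4 (24.59, Ravia, 3,974 units, €434,080.02):
Base rate for 24.59 is 2.5%.
Origin Ravia qualifies under the Farmark–Ravia agreement and 24.59 is covered: preferential rate Free applies instead.
Duty = €434,080.02 × 0% = €0.00.
Total = €896.31 + €7,509.29 + €746.50 + €0.00 = €9,152.10.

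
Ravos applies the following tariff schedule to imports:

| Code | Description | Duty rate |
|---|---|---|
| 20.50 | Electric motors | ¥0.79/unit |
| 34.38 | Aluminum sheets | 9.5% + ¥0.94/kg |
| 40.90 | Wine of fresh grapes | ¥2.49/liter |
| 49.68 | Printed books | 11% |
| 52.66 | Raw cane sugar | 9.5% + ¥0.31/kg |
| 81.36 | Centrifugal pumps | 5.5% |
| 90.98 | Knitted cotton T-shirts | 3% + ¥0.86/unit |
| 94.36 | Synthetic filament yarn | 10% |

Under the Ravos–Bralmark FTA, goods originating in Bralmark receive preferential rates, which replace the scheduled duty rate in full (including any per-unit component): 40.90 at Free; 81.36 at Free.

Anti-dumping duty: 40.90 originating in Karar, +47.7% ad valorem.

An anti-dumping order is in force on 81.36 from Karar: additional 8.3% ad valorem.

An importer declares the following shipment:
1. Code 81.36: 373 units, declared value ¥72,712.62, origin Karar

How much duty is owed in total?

¥10,034.34

Line 1 (81.36, Karar, 373 units, ¥72,712.62):
Base rate for 81.36 is 5.5%.
81.36 has an FTA preferential rate, but origin Karar is not Bralmark; base rate stands.
Additional duty on 81.36 from Karar: +8.3%. Applied ad valorem rate: 5.5% + 8.3% = 13.8%.
Duty = ¥72,712.62 × 13.8% = ¥10,034.34.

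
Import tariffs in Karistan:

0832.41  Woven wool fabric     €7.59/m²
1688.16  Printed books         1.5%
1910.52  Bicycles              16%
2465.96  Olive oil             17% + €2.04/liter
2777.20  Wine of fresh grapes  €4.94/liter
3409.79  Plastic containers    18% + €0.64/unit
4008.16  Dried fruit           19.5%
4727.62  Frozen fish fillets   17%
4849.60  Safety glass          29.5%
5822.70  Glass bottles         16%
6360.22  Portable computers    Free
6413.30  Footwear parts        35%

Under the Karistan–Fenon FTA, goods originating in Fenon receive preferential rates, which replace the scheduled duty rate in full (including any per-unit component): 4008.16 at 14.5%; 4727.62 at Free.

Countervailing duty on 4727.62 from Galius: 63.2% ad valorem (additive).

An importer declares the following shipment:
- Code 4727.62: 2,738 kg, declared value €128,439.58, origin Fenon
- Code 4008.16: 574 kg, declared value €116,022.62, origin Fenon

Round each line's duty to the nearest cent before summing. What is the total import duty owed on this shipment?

Line 1 (4727.62, Fenon, 2,738 kg, €128,439.58):
Base rate for 4727.62 is 17%.
Origin Fenon qualifies under the Karistan–Fenon agreement and 4727.62 is covered: preferential rate Free applies instead.
The additional-duty order on 4727.62 targets Galius, not Fenon; it does not apply.
Duty = €128,439.58 × 0% = €0.00.
Line 2 (4008.16, Fenon, 574 kg, €116,022.62):
Base rate for 4008.16 is 19.5%.
Origin Fenon qualifies under the Karistan–Fenon agreement and 4008.16 is covered: preferential rate 14.5% applies instead.
Duty = €116,022.62 × 14.5% = €16,823.28.
Total = €0.00 + €16,823.28 = €16,823.28.

€16,823.28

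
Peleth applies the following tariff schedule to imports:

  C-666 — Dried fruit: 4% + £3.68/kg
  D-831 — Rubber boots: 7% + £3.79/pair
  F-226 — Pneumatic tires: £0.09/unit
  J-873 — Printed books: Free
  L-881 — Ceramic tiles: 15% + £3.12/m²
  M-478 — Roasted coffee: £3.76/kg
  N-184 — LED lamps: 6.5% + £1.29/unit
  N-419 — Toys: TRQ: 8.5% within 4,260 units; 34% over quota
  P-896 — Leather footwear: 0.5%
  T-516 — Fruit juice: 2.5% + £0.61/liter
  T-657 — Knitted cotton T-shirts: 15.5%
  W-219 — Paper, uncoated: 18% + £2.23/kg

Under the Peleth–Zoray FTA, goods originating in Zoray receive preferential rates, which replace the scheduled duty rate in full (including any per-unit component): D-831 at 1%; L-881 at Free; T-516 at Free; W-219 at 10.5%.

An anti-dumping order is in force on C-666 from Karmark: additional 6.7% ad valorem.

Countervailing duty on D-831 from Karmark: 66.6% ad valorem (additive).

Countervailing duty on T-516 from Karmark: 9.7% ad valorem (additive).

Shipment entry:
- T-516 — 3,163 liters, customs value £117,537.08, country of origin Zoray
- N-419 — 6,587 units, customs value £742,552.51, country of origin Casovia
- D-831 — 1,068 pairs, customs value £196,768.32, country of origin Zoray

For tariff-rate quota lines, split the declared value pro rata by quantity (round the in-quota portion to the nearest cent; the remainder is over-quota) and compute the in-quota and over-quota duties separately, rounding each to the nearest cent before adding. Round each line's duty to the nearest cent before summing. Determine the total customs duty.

£131,976.93

Line 1 (T-516, Zoray, 3,163 liters, £117,537.08):
Base rate for T-516 is 2.5% + £0.61/liter.
Origin Zoray qualifies under the Peleth–Zoray agreement and T-516 is covered: preferential rate Free applies instead.
The additional-duty order on T-516 targets Karmark, not Zoray; it does not apply.
Duty = £117,537.08 × 0% = £0.00.
Line 2 (N-419, Casovia, 6,587 units, £742,552.51):
Code N-419 is under a tariff-rate quota (threshold 4,260 units). In-quota: 4,260 units at 8.5%; over-quota: 2,327 units at 34%.
Pro-rata value split: in-quota = £742,552.51 × 4,260/6,587 = £480,229.80; over-quota = £742,552.51 − £480,229.80 = £262,322.71.
In-quota duty = £480,229.80 × 8.5% = £40,819.53. Over-quota duty = £262,322.71 × 34% = £89,189.72.
Line duty = £40,819.53 + £89,189.72 = £130,009.25.
Line 3 (D-831, Zoray, 1,068 pairs, £196,768.32):
Base rate for D-831 is 7% + £3.79/pair.
Origin Zoray qualifies under the Peleth–Zoray agreement and D-831 is covered: preferential rate 1% applies instead.
The additional-duty order on D-831 targets Karmark, not Zoray; it does not apply.
Duty = £196,768.32 × 1% = £1,967.68.
Total = £0.00 + £130,009.25 + £1,967.68 = £131,976.93.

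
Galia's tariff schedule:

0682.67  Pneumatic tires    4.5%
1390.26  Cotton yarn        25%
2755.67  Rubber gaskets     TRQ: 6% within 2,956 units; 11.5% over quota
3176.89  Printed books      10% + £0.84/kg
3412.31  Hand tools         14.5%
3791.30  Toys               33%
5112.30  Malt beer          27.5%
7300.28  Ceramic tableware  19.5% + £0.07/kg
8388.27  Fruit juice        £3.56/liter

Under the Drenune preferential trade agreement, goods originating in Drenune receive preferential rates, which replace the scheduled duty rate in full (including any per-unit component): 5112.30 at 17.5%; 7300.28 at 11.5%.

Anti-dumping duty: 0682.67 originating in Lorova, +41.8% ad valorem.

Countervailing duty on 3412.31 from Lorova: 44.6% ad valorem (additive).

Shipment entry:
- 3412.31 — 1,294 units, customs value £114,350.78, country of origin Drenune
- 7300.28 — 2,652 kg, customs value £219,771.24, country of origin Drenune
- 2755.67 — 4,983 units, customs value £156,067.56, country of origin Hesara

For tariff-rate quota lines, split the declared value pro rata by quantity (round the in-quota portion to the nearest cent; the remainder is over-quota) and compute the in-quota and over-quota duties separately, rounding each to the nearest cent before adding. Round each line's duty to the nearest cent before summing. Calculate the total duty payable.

Line 1 (3412.31, Drenune, 1,294 units, £114,350.78):
Base rate for 3412.31 is 14.5%.
Origin Drenune is the FTA partner but 3412.31 is not on the preference list; base rate stands.
The additional-duty order on 3412.31 targets Lorova, not Drenune; it does not apply.
Duty = £114,350.78 × 14.5% = £16,580.86.
Line 2 (7300.28, Drenune, 2,652 kg, £219,771.24):
Base rate for 7300.28 is 19.5% + £0.07/kg.
Origin Drenune qualifies under the Galia–Drenune agreement and 7300.28 is covered: preferential rate 11.5% applies instead.
Duty = £219,771.24 × 11.5% = £25,273.69.
Line 3 (2755.67, Hesara, 4,983 units, £156,067.56):
Code 2755.67 is under a tariff-rate quota (threshold 2,956 units). In-quota: 2,956 units at 6%; over-quota: 2,027 units at 11.5%.
Pro-rata value split: in-quota = £156,067.56 × 2,956/4,983 = £92,581.92; over-quota = £156,067.56 − £92,581.92 = £63,485.64.
In-quota duty = £92,581.92 × 6% = £5,554.92. Over-quota duty = £63,485.64 × 11.5% = £7,300.85.
Line duty = £5,554.92 + £7,300.85 = £12,855.77.
Total = £16,580.86 + £25,273.69 + £12,855.77 = £54,710.32.

£54,710.32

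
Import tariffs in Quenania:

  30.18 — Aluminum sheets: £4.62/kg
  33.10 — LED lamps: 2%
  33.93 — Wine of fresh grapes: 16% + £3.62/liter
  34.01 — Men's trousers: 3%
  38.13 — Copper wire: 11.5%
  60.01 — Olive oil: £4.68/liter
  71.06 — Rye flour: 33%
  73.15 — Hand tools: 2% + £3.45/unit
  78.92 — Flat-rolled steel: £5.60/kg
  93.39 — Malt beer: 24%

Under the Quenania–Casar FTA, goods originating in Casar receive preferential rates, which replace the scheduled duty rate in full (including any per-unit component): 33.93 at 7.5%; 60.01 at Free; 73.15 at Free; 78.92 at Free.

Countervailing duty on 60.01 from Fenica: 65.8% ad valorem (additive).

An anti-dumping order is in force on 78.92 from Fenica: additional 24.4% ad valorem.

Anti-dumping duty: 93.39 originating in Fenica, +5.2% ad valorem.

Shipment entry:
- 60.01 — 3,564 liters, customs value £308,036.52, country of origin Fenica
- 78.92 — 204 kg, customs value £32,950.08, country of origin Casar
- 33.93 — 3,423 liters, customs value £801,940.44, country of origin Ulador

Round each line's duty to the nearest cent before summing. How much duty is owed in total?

£360,069.28

Line 1 (60.01, Fenica, 3,564 liters, £308,036.52):
Base rate for 60.01 is £4.68/liter.
60.01 has an FTA preferential rate, but origin Fenica is not Casar; base rate stands.
Additional duty on 60.01 from Fenica: +65.8% ad valorem. Applied ad valorem rate = 65.8%.
Duty = £308,036.52 × 65.8% + 3,564 × £4.68 = £219,367.55.
Line 2 (78.92, Casar, 204 kg, £32,950.08):
Base rate for 78.92 is £5.60/kg.
Origin Casar qualifies under the Quenania–Casar agreement and 78.92 is covered: preferential rate Free applies instead.
The additional-duty order on 78.92 targets Fenica, not Casar; it does not apply.
Duty = £32,950.08 × 0% = £0.00.
Line 3 (33.93, Ulador, 3,423 liters, £801,940.44):
Base rate for 33.93 is 16% + £3.62/liter.
33.93 has an FTA preferential rate, but origin Ulador is not Casar; base rate stands.
Duty = £801,940.44 × 16% + 3,423 × £3.62 = £140,701.73.
Total = £219,367.55 + £0.00 + £140,701.73 = £360,069.28.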